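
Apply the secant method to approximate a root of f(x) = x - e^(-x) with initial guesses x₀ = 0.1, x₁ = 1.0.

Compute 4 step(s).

f(x) = x - e^(-x)
x₀ = 0.1, x₁ = 1.0

Secant formula: x_{n+1} = x_n - f(x_n)(x_n - x_{n-1})/(f(x_n) - f(x_{n-1}))

Iteration 1:
  f(0.100000) = -0.804837
  f(1.000000) = 0.632121
  x_2 = 1.000000 - 0.632121×(1.000000 - 0.100000)/(0.632121 - (-0.804837))
       = 0.604088
Iteration 2:
  f(1.000000) = 0.632121
  f(0.604088) = 0.057516
  x_3 = 0.604088 - 0.057516×(0.604088 - 1.000000)/(0.057516 - 0.632121)
       = 0.564459
Iteration 3:
  f(0.604088) = 0.057516
  f(0.564459) = -0.004209
  x_4 = 0.564459 - (-0.004209)×(0.564459 - 0.604088)/(-0.004209 - 0.057516)
       = 0.567161
Iteration 4:
  f(0.564459) = -0.004209
  f(0.567161) = 0.000028
  x_5 = 0.567161 - 0.000028×(0.567161 - 0.564459)/(0.000028 - (-0.004209))
       = 0.567143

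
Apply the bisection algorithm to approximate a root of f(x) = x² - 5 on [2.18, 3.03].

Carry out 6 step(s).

f(x) = x² - 5
Initial interval: [2.18, 3.03]

Iteration 1:
  c_1 = (2.180000 + 3.030000)/2 = 2.605000
  f(c_1) = f(2.605000) = 1.786025
  f(a) × f(c) < 0, new interval: [2.180000, 2.605000]
Iteration 2:
  c_2 = (2.180000 + 2.605000)/2 = 2.392500
  f(c_2) = f(2.392500) = 0.724056
  f(a) × f(c) < 0, new interval: [2.180000, 2.392500]
Iteration 3:
  c_3 = (2.180000 + 2.392500)/2 = 2.286250
  f(c_3) = f(2.286250) = 0.226939
  f(a) × f(c) < 0, new interval: [2.180000, 2.286250]
Iteration 4:
  c_4 = (2.180000 + 2.286250)/2 = 2.233125
  f(c_4) = f(2.233125) = -0.013153
  f(a) × f(c) ≥ 0, new interval: [2.233125, 2.286250]
Iteration 5:
  c_5 = (2.233125 + 2.286250)/2 = 2.259688
  f(c_5) = f(2.259688) = 0.106188
  f(a) × f(c) < 0, new interval: [2.233125, 2.259688]
Iteration 6:
  c_6 = (2.233125 + 2.259688)/2 = 2.246406
  f(c_6) = f(2.246406) = 0.046341
  f(a) × f(c) < 0, new interval: [2.233125, 2.246406]

After 6 iteration(s), the approximation is c_6 = 2.246406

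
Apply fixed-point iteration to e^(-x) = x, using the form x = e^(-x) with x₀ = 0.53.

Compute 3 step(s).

Equation: e^(-x) = x
Fixed-point form: x = e^(-x)
x₀ = 0.53

x_1 = g(0.530000) = 0.588605
x_2 = g(0.588605) = 0.555101
x_3 = g(0.555101) = 0.574014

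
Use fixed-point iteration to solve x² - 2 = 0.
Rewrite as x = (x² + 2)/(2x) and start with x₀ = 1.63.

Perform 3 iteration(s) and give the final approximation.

Equation: x² - 2 = 0
Fixed-point form: x = (x² + 2)/(2x)
x₀ = 1.63

x_1 = g(1.630000) = 1.428497
x_2 = g(1.428497) = 1.414285
x_3 = g(1.414285) = 1.414214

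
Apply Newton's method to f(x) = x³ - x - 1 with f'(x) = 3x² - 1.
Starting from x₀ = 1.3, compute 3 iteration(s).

f(x) = x³ - x - 1
f'(x) = 3x² - 1
x₀ = 1.3

Newton-Raphson formula: x_{n+1} = x_n - f(x_n)/f'(x_n)

Iteration 1:
  f(1.300000) = -0.103000
  f'(1.300000) = 4.070000
  x_1 = 1.300000 - (-0.103000)/4.070000 = 1.325307
Iteration 2:
  f(1.325307) = 0.002514
  f'(1.325307) = 4.269317
  x_2 = 1.325307 - 0.002514/4.269317 = 1.324718
Iteration 3:
  f(1.324718) = 0.000001
  f'(1.324718) = 4.264636
  x_3 = 1.324718 - 0.000001/4.264636 = 1.324718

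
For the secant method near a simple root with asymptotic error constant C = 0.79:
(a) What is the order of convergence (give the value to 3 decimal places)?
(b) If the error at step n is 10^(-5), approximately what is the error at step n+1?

(a) Secant method has superlinear convergence with order φ = (1+√5)/2 ≈ 1.618.
    This means |e_{n+1}| ≈ C|e_n|^1.618.

(b) With |e_n| = 10^(-5) and C = 0.79:
    |e_{n+1}| ≈ 0.79 × (10^(-5))^1.618 = 0.79 × 10^(-8.09)

(a) ≈ 1.618 (golden ratio); (b) |e_{n+1}| ≈ 6.419e-09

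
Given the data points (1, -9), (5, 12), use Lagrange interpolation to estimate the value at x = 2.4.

Lagrange interpolation formula:
P(x) = Σ yᵢ × Lᵢ(x)
where Lᵢ(x) = Π_{j≠i} (x - xⱼ)/(xᵢ - xⱼ)

L_0(2.4) = (2.4 - 5)/(1 - 5) = 0.650000
L_1(2.4) = (2.4 - 1)/(5 - 1) = 0.350000

P(2.4) = (-9)×L_0(2.4) + 12×L_1(2.4)
P(2.4) = -1.650000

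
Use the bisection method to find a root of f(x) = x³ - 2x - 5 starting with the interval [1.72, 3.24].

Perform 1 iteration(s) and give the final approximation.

f(x) = x³ - 2x - 5
Initial interval: [1.72, 3.24]

Iteration 1:
  c_1 = (1.720000 + 3.240000)/2 = 2.480000
  f(c_1) = f(2.480000) = 5.292992
  f(a) × f(c) < 0, new interval: [1.720000, 2.480000]

After 1 iteration(s), the approximation is c_1 = 2.480000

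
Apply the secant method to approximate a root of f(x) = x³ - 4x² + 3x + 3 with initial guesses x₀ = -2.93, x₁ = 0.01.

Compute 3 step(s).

f(x) = x³ - 4x² + 3x + 3
x₀ = -2.93, x₁ = 0.01

Secant formula: x_{n+1} = x_n - f(x_n)(x_n - x_{n-1})/(f(x_n) - f(x_{n-1}))

Iteration 1:
  f(-2.930000) = -65.283357
  f(0.010000) = 3.029601
  x_2 = 0.010000 - 3.029601×(0.010000 - (-2.930000))/(3.029601 - (-65.283357))
       = -0.120386
Iteration 2:
  f(0.010000) = 3.029601
  f(-0.120386) = 2.579128
  x_3 = -0.120386 - 2.579128×(-0.120386 - 0.010000)/(2.579128 - 3.029601)
       = -0.866892
Iteration 3:
  f(-0.120386) = 2.579128
  f(-0.866892) = -3.258152
  x_4 = -0.866892 - (-3.258152)×(-0.866892 - (-0.120386))/(-3.258152 - 2.579128)
       = -0.450220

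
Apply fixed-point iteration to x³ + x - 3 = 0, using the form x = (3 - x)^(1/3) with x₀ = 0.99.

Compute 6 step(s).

Equation: x³ + x - 3 = 0
Fixed-point form: x = (3 - x)^(1/3)
x₀ = 0.99

x_1 = g(0.990000) = 1.262017
x_2 = g(1.262017) = 1.202306
x_3 = g(1.202306) = 1.215921
x_4 = g(1.215921) = 1.212843
x_5 = g(1.212843) = 1.213540
x_6 = g(1.213540) = 1.213383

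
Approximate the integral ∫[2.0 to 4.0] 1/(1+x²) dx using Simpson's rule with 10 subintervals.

f(x) = 1/(1+x²)
a = 2.0, b = 4.0, n = 10
h = (b - a)/n = 0.200000

Simpson's rule: (h/3)[f(x₀) + 4f(x₁) + 2f(x₂) + ... + f(xₙ)]

x_0 = 2.0000, f(x_0) = 0.200000, coefficient = 1
x_1 = 2.2000, f(x_1) = 0.171233, coefficient = 4
x_2 = 2.4000, f(x_2) = 0.147929, coefficient = 2
x_3 = 2.6000, f(x_3) = 0.128866, coefficient = 4
x_4 = 2.8000, f(x_4) = 0.113122, coefficient = 2
x_5 = 3.0000, f(x_5) = 0.100000, coefficient = 4
x_6 = 3.2000, f(x_6) = 0.088968, coefficient = 2
x_7 = 3.4000, f(x_7) = 0.079618, coefficient = 4
x_8 = 3.6000, f(x_8) = 0.071633, coefficient = 2
x_9 = 3.8000, f(x_9) = 0.064767, coefficient = 4
x_10 = 4.0000, f(x_10) = 0.058824, coefficient = 1

I ≈ (0.200000/3) × 3.280062 = 0.218671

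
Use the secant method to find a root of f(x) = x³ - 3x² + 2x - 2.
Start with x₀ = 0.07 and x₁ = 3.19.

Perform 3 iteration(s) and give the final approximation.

f(x) = x³ - 3x² + 2x - 2
x₀ = 0.07, x₁ = 3.19

Secant formula: x_{n+1} = x_n - f(x_n)(x_n - x_{n-1})/(f(x_n) - f(x_{n-1}))

Iteration 1:
  f(0.070000) = -1.874357
  f(3.190000) = 6.313459
  x_2 = 3.190000 - 6.313459×(3.190000 - 0.070000)/(6.313459 - (-1.874357))
       = 0.784231
Iteration 2:
  f(3.190000) = 6.313459
  f(0.784231) = -1.794277
  x_3 = 0.784231 - (-1.794277)×(0.784231 - 3.190000)/(-1.794277 - 6.313459)
       = 1.316638
Iteration 3:
  f(0.784231) = -1.794277
  f(1.316638) = -2.284892
  x_4 = 1.316638 - (-2.284892)×(1.316638 - 0.784231)/(-2.284892 - (-1.794277))
       = -1.162885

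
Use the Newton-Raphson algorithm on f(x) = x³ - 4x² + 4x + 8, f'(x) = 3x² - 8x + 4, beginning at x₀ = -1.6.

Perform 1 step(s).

f(x) = x³ - 4x² + 4x + 8
f'(x) = 3x² - 8x + 4
x₀ = -1.6

Newton-Raphson formula: x_{n+1} = x_n - f(x_n)/f'(x_n)

Iteration 1:
  f(-1.600000) = -12.736000
  f'(-1.600000) = 24.480000
  x_1 = -1.600000 - (-12.736000)/24.480000 = -1.079739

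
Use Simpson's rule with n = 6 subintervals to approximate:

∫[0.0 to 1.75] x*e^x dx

f(x) = x*e^x
a = 0.0, b = 1.75, n = 6
h = (b - a)/n = 0.291667

Simpson's rule: (h/3)[f(x₀) + 4f(x₁) + 2f(x₂) + ... + f(xₙ)]

x_0 = 0.0000, f(x_0) = 0.000000, coefficient = 1
x_1 = 0.2917, f(x_1) = 0.390442, coefficient = 4
x_2 = 0.5833, f(x_2) = 1.045334, coefficient = 2
x_3 = 0.8750, f(x_3) = 2.099016, coefficient = 4
x_4 = 1.1667, f(x_4) = 3.746482, coefficient = 2
x_5 = 1.4583, f(x_5) = 6.269067, coefficient = 4
x_6 = 1.7500, f(x_6) = 10.070555, coefficient = 1

I ≈ (0.291667/3) × 54.688286 = 5.316917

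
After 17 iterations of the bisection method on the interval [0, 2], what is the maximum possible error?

Bisection error bound: |error| ≤ (b-a)/2^n
|error| ≤ (2 - 0)/2^17 = 2/2^17
|error| ≤ 0.0000152588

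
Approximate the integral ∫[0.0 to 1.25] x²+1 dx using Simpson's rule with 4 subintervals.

f(x) = x²+1
a = 0.0, b = 1.25, n = 4
h = (b - a)/n = 0.312500

Simpson's rule: (h/3)[f(x₀) + 4f(x₁) + 2f(x₂) + ... + f(xₙ)]

x_0 = 0.0000, f(x_0) = 1.000000, coefficient = 1
x_1 = 0.3125, f(x_1) = 1.097656, coefficient = 4
x_2 = 0.6250, f(x_2) = 1.390625, coefficient = 2
x_3 = 0.9375, f(x_3) = 1.878906, coefficient = 4
x_4 = 1.2500, f(x_4) = 2.562500, coefficient = 1

I ≈ (0.312500/3) × 18.250000 = 1.901042
Exact value: 1.901042
Error: 0.000000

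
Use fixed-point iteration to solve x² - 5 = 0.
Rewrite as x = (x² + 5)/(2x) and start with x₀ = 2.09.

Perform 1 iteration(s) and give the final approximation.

Equation: x² - 5 = 0
Fixed-point form: x = (x² + 5)/(2x)
x₀ = 2.09

x_1 = g(2.090000) = 2.241172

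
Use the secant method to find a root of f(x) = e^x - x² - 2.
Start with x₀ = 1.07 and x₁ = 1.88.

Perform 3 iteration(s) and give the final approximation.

f(x) = e^x - x² - 2
x₀ = 1.07, x₁ = 1.88

Secant formula: x_{n+1} = x_n - f(x_n)(x_n - x_{n-1})/(f(x_n) - f(x_{n-1}))

Iteration 1:
  f(1.070000) = -0.229521
  f(1.880000) = 1.019105
  x_2 = 1.880000 - 1.019105×(1.880000 - 1.070000)/(1.019105 - (-0.229521))
       = 1.218893
Iteration 2:
  f(1.880000) = 1.019105
  f(1.218893) = -0.102260
  x_3 = 1.218893 - (-0.102260)×(1.218893 - 1.880000)/(-0.102260 - 1.019105)
       = 1.279181
Iteration 3:
  f(1.218893) = -0.102260
  f(1.279181) = -0.042609
  x_4 = 1.279181 - (-0.042609)×(1.279181 - 1.218893)/(-0.042609 - (-0.102260))
       = 1.322245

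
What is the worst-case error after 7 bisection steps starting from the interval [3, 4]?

Bisection error bound: |error| ≤ (b-a)/2^n
|error| ≤ (4 - 3)/2^7 = 1/2^7
|error| ≤ 0.0078125000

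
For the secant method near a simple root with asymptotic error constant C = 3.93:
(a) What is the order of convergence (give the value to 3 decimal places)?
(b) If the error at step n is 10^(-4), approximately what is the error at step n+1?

(a) Secant method has superlinear convergence with order φ = (1+√5)/2 ≈ 1.618.
    This means |e_{n+1}| ≈ C|e_n|^1.618.

(b) With |e_n| = 10^(-4) and C = 3.93:
    |e_{n+1}| ≈ 3.93 × (10^(-4))^1.618 = 3.93 × 10^(-6.47)

(a) ≈ 1.618 (golden ratio); (b) |e_{n+1}| ≈ 1.325e-06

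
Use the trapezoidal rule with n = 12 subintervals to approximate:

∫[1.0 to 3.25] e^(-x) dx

f(x) = e^(-x)
a = 1.0, b = 3.25, n = 12
h = (b - a)/n = 0.187500

Trapezoidal rule: (h/2)[f(x₀) + 2f(x₁) + 2f(x₂) + ... + f(xₙ)]

x_0 = 1.0000, f(x_0) = 0.367879, coefficient = 1
x_1 = 1.1875, f(x_1) = 0.304983, coefficient = 2
x_2 = 1.3750, f(x_2) = 0.252840, coefficient = 2
x_3 = 1.5625, f(x_3) = 0.209611, coefficient = 2
x_4 = 1.7500, f(x_4) = 0.173774, coefficient = 2
x_5 = 1.9375, f(x_5) = 0.144064, coefficient = 2
x_6 = 2.1250, f(x_6) = 0.119433, coefficient = 2
x_7 = 2.3125, f(x_7) = 0.099013, coefficient = 2
x_8 = 2.5000, f(x_8) = 0.082085, coefficient = 2
x_9 = 2.6875, f(x_9) = 0.068051, coefficient = 2
x_10 = 2.8750, f(x_10) = 0.056416, coefficient = 2
x_11 = 3.0625, f(x_11) = 0.046771, coefficient = 2
x_12 = 3.2500, f(x_12) = 0.038774, coefficient = 1

I ≈ (0.187500/2) × 3.520734 = 0.330069
Exact value: 0.329105
Error: 0.000964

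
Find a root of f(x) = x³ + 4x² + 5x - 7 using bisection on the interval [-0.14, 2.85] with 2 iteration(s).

f(x) = x³ + 4x² + 5x - 7
Initial interval: [-0.14, 2.85]

Iteration 1:
  c_1 = (-0.140000 + 2.850000)/2 = 1.355000
  f(c_1) = f(1.355000) = 9.606914
  f(a) × f(c) < 0, new interval: [-0.140000, 1.355000]
Iteration 2:
  c_2 = (-0.140000 + 1.355000)/2 = 0.607500
  f(c_2) = f(0.607500) = -2.262073
  f(a) × f(c) ≥ 0, new interval: [0.607500, 1.355000]

After 2 iteration(s), the approximation is c_2 = 0.607500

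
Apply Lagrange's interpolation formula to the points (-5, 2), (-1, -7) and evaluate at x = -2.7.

Lagrange interpolation formula:
P(x) = Σ yᵢ × Lᵢ(x)
where Lᵢ(x) = Π_{j≠i} (x - xⱼ)/(xᵢ - xⱼ)

L_0(-2.7) = (-2.7 - (-1))/(-5 - (-1)) = 0.425000
L_1(-2.7) = (-2.7 - (-5))/(-1 - (-5)) = 0.575000

P(-2.7) = 2×L_0(-2.7) + (-7)×L_1(-2.7)
P(-2.7) = -3.175000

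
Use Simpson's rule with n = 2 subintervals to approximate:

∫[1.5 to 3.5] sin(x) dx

f(x) = sin(x)
a = 1.5, b = 3.5, n = 2
h = (b - a)/n = 1.000000

Simpson's rule: (h/3)[f(x₀) + 4f(x₁) + 2f(x₂) + ... + f(xₙ)]

x_0 = 1.5000, f(x_0) = 0.997495, coefficient = 1
x_1 = 2.5000, f(x_1) = 0.598472, coefficient = 4
x_2 = 3.5000, f(x_2) = -0.350783, coefficient = 1

I ≈ (1.000000/3) × 3.040600 = 1.013533
Exact value: 1.007194
Error: 0.006340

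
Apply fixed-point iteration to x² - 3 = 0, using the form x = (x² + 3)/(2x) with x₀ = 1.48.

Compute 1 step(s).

Equation: x² - 3 = 0
Fixed-point form: x = (x² + 3)/(2x)
x₀ = 1.48

x_1 = g(1.480000) = 1.753514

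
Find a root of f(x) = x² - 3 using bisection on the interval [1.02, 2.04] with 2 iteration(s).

f(x) = x² - 3
Initial interval: [1.02, 2.04]

Iteration 1:
  c_1 = (1.020000 + 2.040000)/2 = 1.530000
  f(c_1) = f(1.530000) = -0.659100
  f(a) × f(c) ≥ 0, new interval: [1.530000, 2.040000]
Iteration 2:
  c_2 = (1.530000 + 2.040000)/2 = 1.785000
  f(c_2) = f(1.785000) = 0.186225
  f(a) × f(c) < 0, new interval: [1.530000, 1.785000]

After 2 iteration(s), the approximation is c_2 = 1.785000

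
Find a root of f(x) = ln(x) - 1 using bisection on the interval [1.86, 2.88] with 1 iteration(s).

f(x) = ln(x) - 1
Initial interval: [1.86, 2.88]

Iteration 1:
  c_1 = (1.860000 + 2.880000)/2 = 2.370000
  f(c_1) = f(2.370000) = -0.137110
  f(a) × f(c) ≥ 0, new interval: [2.370000, 2.880000]

After 1 iteration(s), the approximation is c_1 = 2.370000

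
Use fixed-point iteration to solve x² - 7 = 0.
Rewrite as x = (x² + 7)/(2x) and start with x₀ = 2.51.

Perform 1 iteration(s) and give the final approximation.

Equation: x² - 7 = 0
Fixed-point form: x = (x² + 7)/(2x)
x₀ = 2.51

x_1 = g(2.510000) = 2.649422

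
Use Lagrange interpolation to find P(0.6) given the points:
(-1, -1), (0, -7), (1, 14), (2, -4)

Lagrange interpolation formula:
P(x) = Σ yᵢ × Lᵢ(x)
where Lᵢ(x) = Π_{j≠i} (x - xⱼ)/(xᵢ - xⱼ)

L_0(0.6) = (0.6 - 0)/(-1 - 0) × (0.6 - 1)/(-1 - 1) × (0.6 - 2)/(-1 - 2) = -0.056000
L_1(0.6) = (0.6 - (-1))/(0 - (-1)) × (0.6 - 1)/(0 - 1) × (0.6 - 2)/(0 - 2) = 0.448000
L_2(0.6) = (0.6 - (-1))/(1 - (-1)) × (0.6 - 0)/(1 - 0) × (0.6 - 2)/(1 - 2) = 0.672000
L_3(0.6) = (0.6 - (-1))/(2 - (-1)) × (0.6 - 0)/(2 - 0) × (0.6 - 1)/(2 - 1) = -0.064000

P(0.6) = (-1)×L_0(0.6) + (-7)×L_1(0.6) + 14×L_2(0.6) + (-4)×L_3(0.6)
P(0.6) = 6.584000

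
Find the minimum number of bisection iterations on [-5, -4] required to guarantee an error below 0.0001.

We need (b-a)/2^n ≤ 0.0001
(-4 - (-5))/2^n ≤ 0.0001
1/2^n ≤ 0.0001
2^n ≥ 10000
n ≥ log₂(10000) = 13.29
n ≥ 14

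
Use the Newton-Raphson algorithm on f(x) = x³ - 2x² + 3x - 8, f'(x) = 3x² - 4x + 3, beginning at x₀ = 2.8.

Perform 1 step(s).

f(x) = x³ - 2x² + 3x - 8
f'(x) = 3x² - 4x + 3
x₀ = 2.8

Newton-Raphson formula: x_{n+1} = x_n - f(x_n)/f'(x_n)

Iteration 1:
  f(2.800000) = 6.672000
  f'(2.800000) = 15.320000
  x_1 = 2.800000 - 6.672000/15.320000 = 2.364491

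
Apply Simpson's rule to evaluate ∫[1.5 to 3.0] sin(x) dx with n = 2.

f(x) = sin(x)
a = 1.5, b = 3.0, n = 2
h = (b - a)/n = 0.750000

Simpson's rule: (h/3)[f(x₀) + 4f(x₁) + 2f(x₂) + ... + f(xₙ)]

x_0 = 1.5000, f(x_0) = 0.997495, coefficient = 1
x_1 = 2.2500, f(x_1) = 0.778073, coefficient = 4
x_2 = 3.0000, f(x_2) = 0.141120, coefficient = 1

I ≈ (0.750000/3) × 4.250908 = 1.062727
Exact value: 1.060730
Error: 0.001997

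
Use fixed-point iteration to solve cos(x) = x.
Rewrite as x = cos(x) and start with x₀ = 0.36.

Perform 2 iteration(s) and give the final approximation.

Equation: cos(x) = x
Fixed-point form: x = cos(x)
x₀ = 0.36

x_1 = g(0.360000) = 0.935897
x_2 = g(0.935897) = 0.593097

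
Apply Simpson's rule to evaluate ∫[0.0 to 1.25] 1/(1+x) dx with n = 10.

f(x) = 1/(1+x)
a = 0.0, b = 1.25, n = 10
h = (b - a)/n = 0.125000

Simpson's rule: (h/3)[f(x₀) + 4f(x₁) + 2f(x₂) + ... + f(xₙ)]

x_0 = 0.0000, f(x_0) = 1.000000, coefficient = 1
x_1 = 0.1250, f(x_1) = 0.888889, coefficient = 4
x_2 = 0.2500, f(x_2) = 0.800000, coefficient = 2
x_3 = 0.3750, f(x_3) = 0.727273, coefficient = 4
x_4 = 0.5000, f(x_4) = 0.666667, coefficient = 2
x_5 = 0.6250, f(x_5) = 0.615385, coefficient = 4
x_6 = 0.7500, f(x_6) = 0.571429, coefficient = 2
x_7 = 0.8750, f(x_7) = 0.533333, coefficient = 4
x_8 = 1.0000, f(x_8) = 0.500000, coefficient = 2
x_9 = 1.1250, f(x_9) = 0.470588, coefficient = 4
x_10 = 1.2500, f(x_10) = 0.444444, coefficient = 1

I ≈ (0.125000/3) × 19.462506 = 0.810938
Exact value: 0.810930
Error: 0.000008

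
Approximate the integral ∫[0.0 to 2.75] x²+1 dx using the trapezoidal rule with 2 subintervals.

f(x) = x²+1
a = 0.0, b = 2.75, n = 2
h = (b - a)/n = 1.375000

Trapezoidal rule: (h/2)[f(x₀) + 2f(x₁) + 2f(x₂) + ... + f(xₙ)]

x_0 = 0.0000, f(x_0) = 1.000000, coefficient = 1
x_1 = 1.3750, f(x_1) = 2.890625, coefficient = 2
x_2 = 2.7500, f(x_2) = 8.562500, coefficient = 1

I ≈ (1.375000/2) × 15.343750 = 10.548828
Exact value: 9.682292
Error: 0.866536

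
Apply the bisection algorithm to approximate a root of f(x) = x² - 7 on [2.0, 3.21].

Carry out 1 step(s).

f(x) = x² - 7
Initial interval: [2.0, 3.21]

Iteration 1:
  c_1 = (2.000000 + 3.210000)/2 = 2.605000
  f(c_1) = f(2.605000) = -0.213975
  f(a) × f(c) ≥ 0, new interval: [2.605000, 3.210000]

After 1 iteration(s), the approximation is c_1 = 2.605000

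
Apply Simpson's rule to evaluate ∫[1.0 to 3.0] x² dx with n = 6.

f(x) = x²
a = 1.0, b = 3.0, n = 6
h = (b - a)/n = 0.333333

Simpson's rule: (h/3)[f(x₀) + 4f(x₁) + 2f(x₂) + ... + f(xₙ)]

x_0 = 1.0000, f(x_0) = 1.000000, coefficient = 1
x_1 = 1.3333, f(x_1) = 1.777778, coefficient = 4
x_2 = 1.6667, f(x_2) = 2.777778, coefficient = 2
x_3 = 2.0000, f(x_3) = 4.000000, coefficient = 4
x_4 = 2.3333, f(x_4) = 5.444444, coefficient = 2
x_5 = 2.6667, f(x_5) = 7.111111, coefficient = 4
x_6 = 3.0000, f(x_6) = 9.000000, coefficient = 1

I ≈ (0.333333/3) × 78.000000 = 8.666667
Exact value: 8.666667
Error: 0.000000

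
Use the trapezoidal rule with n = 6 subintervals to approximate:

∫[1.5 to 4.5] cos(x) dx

f(x) = cos(x)
a = 1.5, b = 4.5, n = 6
h = (b - a)/n = 0.500000

Trapezoidal rule: (h/2)[f(x₀) + 2f(x₁) + 2f(x₂) + ... + f(xₙ)]

x_0 = 1.5000, f(x_0) = 0.070737, coefficient = 1
x_1 = 2.0000, f(x_1) = -0.416147, coefficient = 2
x_2 = 2.5000, f(x_2) = -0.801144, coefficient = 2
x_3 = 3.0000, f(x_3) = -0.989992, coefficient = 2
x_4 = 3.5000, f(x_4) = -0.936457, coefficient = 2
x_5 = 4.0000, f(x_5) = -0.653644, coefficient = 2
x_6 = 4.5000, f(x_6) = -0.210796, coefficient = 1

I ≈ (0.500000/2) × -7.734825 = -1.933706
Exact value: -1.975025
Error: 0.041319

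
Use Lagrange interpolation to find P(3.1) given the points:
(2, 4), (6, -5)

Lagrange interpolation formula:
P(x) = Σ yᵢ × Lᵢ(x)
where Lᵢ(x) = Π_{j≠i} (x - xⱼ)/(xᵢ - xⱼ)

L_0(3.1) = (3.1 - 6)/(2 - 6) = 0.725000
L_1(3.1) = (3.1 - 2)/(6 - 2) = 0.275000

P(3.1) = 4×L_0(3.1) + (-5)×L_1(3.1)
P(3.1) = 1.525000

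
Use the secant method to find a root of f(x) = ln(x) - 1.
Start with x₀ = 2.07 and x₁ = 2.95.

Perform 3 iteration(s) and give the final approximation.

f(x) = ln(x) - 1
x₀ = 2.07, x₁ = 2.95

Secant formula: x_{n+1} = x_n - f(x_n)(x_n - x_{n-1})/(f(x_n) - f(x_{n-1}))

Iteration 1:
  f(2.070000) = -0.272451
  f(2.950000) = 0.081805
  x_2 = 2.950000 - 0.081805×(2.950000 - 2.070000)/(0.081805 - (-0.272451))
       = 2.746790
Iteration 2:
  f(2.950000) = 0.081805
  f(2.746790) = 0.010433
  x_3 = 2.746790 - 0.010433×(2.746790 - 2.950000)/(0.010433 - 0.081805)
       = 2.717085
Iteration 3:
  f(2.746790) = 0.010433
  f(2.717085) = -0.000440
  x_4 = 2.717085 - (-0.000440)×(2.717085 - 2.746790)/(-0.000440 - 0.010433)
       = 2.718288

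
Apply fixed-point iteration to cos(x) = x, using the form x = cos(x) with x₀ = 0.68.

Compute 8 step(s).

Equation: cos(x) = x
Fixed-point form: x = cos(x)
x₀ = 0.68

x_1 = g(0.680000) = 0.777573
x_2 = g(0.777573) = 0.712618
x_3 = g(0.712618) = 0.756652
x_4 = g(0.756652) = 0.727138
x_5 = g(0.727138) = 0.747080
x_6 = g(0.747080) = 0.733676
x_7 = g(0.733676) = 0.742718
x_8 = g(0.742718) = 0.736633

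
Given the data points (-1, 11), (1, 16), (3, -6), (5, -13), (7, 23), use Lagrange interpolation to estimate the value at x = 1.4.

Lagrange interpolation formula:
P(x) = Σ yᵢ × Lᵢ(x)
where Lᵢ(x) = Π_{j≠i} (x - xⱼ)/(xᵢ - xⱼ)

L_0(1.4) = (1.4 - 1)/(-1 - 1) × (1.4 - 3)/(-1 - 3) × (1.4 - 5)/(-1 - 5) × (1.4 - 7)/(-1 - 7) = -0.033600
L_1(1.4) = (1.4 - (-1))/(1 - (-1)) × (1.4 - 3)/(1 - 3) × (1.4 - 5)/(1 - 5) × (1.4 - 7)/(1 - 7) = 0.806400
L_2(1.4) = (1.4 - (-1))/(3 - (-1)) × (1.4 - 1)/(3 - 1) × (1.4 - 5)/(3 - 5) × (1.4 - 7)/(3 - 7) = 0.302400
L_3(1.4) = (1.4 - (-1))/(5 - (-1)) × (1.4 - 1)/(5 - 1) × (1.4 - 3)/(5 - 3) × (1.4 - 7)/(5 - 7) = -0.089600
L_4(1.4) = (1.4 - (-1))/(7 - (-1)) × (1.4 - 1)/(7 - 1) × (1.4 - 3)/(7 - 3) × (1.4 - 5)/(7 - 5) = 0.014400

P(1.4) = 11×L_0(1.4) + 16×L_1(1.4) + (-6)×L_2(1.4) + (-13)×L_3(1.4) + 23×L_4(1.4)
P(1.4) = 12.214400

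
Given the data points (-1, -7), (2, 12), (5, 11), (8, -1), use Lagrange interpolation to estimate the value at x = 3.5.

Lagrange interpolation formula:
P(x) = Σ yᵢ × Lᵢ(x)
where Lᵢ(x) = Π_{j≠i} (x - xⱼ)/(xᵢ - xⱼ)

L_0(3.5) = (3.5 - 2)/(-1 - 2) × (3.5 - 5)/(-1 - 5) × (3.5 - 8)/(-1 - 8) = -0.062500
L_1(3.5) = (3.5 - (-1))/(2 - (-1)) × (3.5 - 5)/(2 - 5) × (3.5 - 8)/(2 - 8) = 0.562500
L_2(3.5) = (3.5 - (-1))/(5 - (-1)) × (3.5 - 2)/(5 - 2) × (3.5 - 8)/(5 - 8) = 0.562500
L_3(3.5) = (3.5 - (-1))/(8 - (-1)) × (3.5 - 2)/(8 - 2) × (3.5 - 5)/(8 - 5) = -0.062500

P(3.5) = (-7)×L_0(3.5) + 12×L_1(3.5) + 11×L_2(3.5) + (-1)×L_3(3.5)
P(3.5) = 13.437500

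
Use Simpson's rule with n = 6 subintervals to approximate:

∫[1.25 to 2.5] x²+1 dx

f(x) = x²+1
a = 1.25, b = 2.5, n = 6
h = (b - a)/n = 0.208333

Simpson's rule: (h/3)[f(x₀) + 4f(x₁) + 2f(x₂) + ... + f(xₙ)]

x_0 = 1.2500, f(x_0) = 2.562500, coefficient = 1
x_1 = 1.4583, f(x_1) = 3.126736, coefficient = 4
x_2 = 1.6667, f(x_2) = 3.777778, coefficient = 2
x_3 = 1.8750, f(x_3) = 4.515625, coefficient = 4
x_4 = 2.0833, f(x_4) = 5.340278, coefficient = 2
x_5 = 2.2917, f(x_5) = 6.251736, coefficient = 4
x_6 = 2.5000, f(x_6) = 7.250000, coefficient = 1

I ≈ (0.208333/3) × 83.625000 = 5.807292
Exact value: 5.807292
Error: 0.000000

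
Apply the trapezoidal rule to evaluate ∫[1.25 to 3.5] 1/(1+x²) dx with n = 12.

f(x) = 1/(1+x²)
a = 1.25, b = 3.5, n = 12
h = (b - a)/n = 0.187500

Trapezoidal rule: (h/2)[f(x₀) + 2f(x₁) + 2f(x₂) + ... + f(xₙ)]

x_0 = 1.2500, f(x_0) = 0.390244, coefficient = 1
x_1 = 1.4375, f(x_1) = 0.326115, coefficient = 2
x_2 = 1.6250, f(x_2) = 0.274678, coefficient = 2
x_3 = 1.8125, f(x_3) = 0.233364, coefficient = 2
x_4 = 2.0000, f(x_4) = 0.200000, coefficient = 2
x_5 = 2.1875, f(x_5) = 0.172856, coefficient = 2
x_6 = 2.3750, f(x_6) = 0.150588, coefficient = 2
x_7 = 2.5625, f(x_7) = 0.132163, coefficient = 2
x_8 = 2.7500, f(x_8) = 0.116788, coefficient = 2
x_9 = 2.9375, f(x_9) = 0.103854, coefficient = 2
x_10 = 3.1250, f(x_10) = 0.092888, coefficient = 2
x_11 = 3.3125, f(x_11) = 0.083524, coefficient = 2
x_12 = 3.5000, f(x_12) = 0.075472, coefficient = 1

I ≈ (0.187500/2) × 4.239352 = 0.397439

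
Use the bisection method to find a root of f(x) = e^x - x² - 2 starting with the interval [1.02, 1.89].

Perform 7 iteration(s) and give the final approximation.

f(x) = e^x - x² - 2
Initial interval: [1.02, 1.89]

Iteration 1:
  c_1 = (1.020000 + 1.890000)/2 = 1.455000
  f(c_1) = f(1.455000) = 0.167458
  f(a) × f(c) < 0, new interval: [1.020000, 1.455000]
Iteration 2:
  c_2 = (1.020000 + 1.455000)/2 = 1.237500
  f(c_2) = f(1.237500) = -0.084421
  f(a) × f(c) ≥ 0, new interval: [1.237500, 1.455000]
Iteration 3:
  c_3 = (1.237500 + 1.455000)/2 = 1.346250
  f(c_3) = f(1.346250) = 0.030598
  f(a) × f(c) < 0, new interval: [1.237500, 1.346250]
Iteration 4:
  c_4 = (1.237500 + 1.346250)/2 = 1.291875
  f(c_4) = f(1.291875) = -0.029337
  f(a) × f(c) ≥ 0, new interval: [1.291875, 1.346250]
Iteration 5:
  c_5 = (1.291875 + 1.346250)/2 = 1.319063
  f(c_5) = f(1.319063) = -0.000012
  f(a) × f(c) ≥ 0, new interval: [1.319063, 1.346250]
Iteration 6:
  c_6 = (1.319063 + 1.346250)/2 = 1.332656
  f(c_6) = f(1.332656) = 0.015127
  f(a) × f(c) < 0, new interval: [1.319063, 1.332656]
Iteration 7:
  c_7 = (1.319063 + 1.332656)/2 = 1.325859
  f(c_7) = f(1.325859) = 0.007517
  f(a) × f(c) < 0, new interval: [1.319063, 1.325859]

After 7 iteration(s), the approximation is c_7 = 1.325859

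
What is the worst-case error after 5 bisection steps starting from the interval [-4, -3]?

Bisection error bound: |error| ≤ (b-a)/2^n
|error| ≤ (-3 - (-4))/2^5 = 1/2^5
|error| ≤ 0.0312500000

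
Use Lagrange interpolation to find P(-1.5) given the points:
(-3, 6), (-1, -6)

Lagrange interpolation formula:
P(x) = Σ yᵢ × Lᵢ(x)
where Lᵢ(x) = Π_{j≠i} (x - xⱼ)/(xᵢ - xⱼ)

L_0(-1.5) = (-1.5 - (-1))/(-3 - (-1)) = 0.250000
L_1(-1.5) = (-1.5 - (-3))/(-1 - (-3)) = 0.750000

P(-1.5) = 6×L_0(-1.5) + (-6)×L_1(-1.5)
P(-1.5) = -3.000000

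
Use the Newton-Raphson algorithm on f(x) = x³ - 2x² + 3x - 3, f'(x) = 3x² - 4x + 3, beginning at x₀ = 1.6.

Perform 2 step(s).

f(x) = x³ - 2x² + 3x - 3
f'(x) = 3x² - 4x + 3
x₀ = 1.6

Newton-Raphson formula: x_{n+1} = x_n - f(x_n)/f'(x_n)

Iteration 1:
  f(1.600000) = 0.776000
  f'(1.600000) = 4.280000
  x_1 = 1.600000 - 0.776000/4.280000 = 1.418692
Iteration 2:
  f(1.418692) = 0.086084
  f'(1.418692) = 3.363291
  x_2 = 1.418692 - 0.086084/3.363291 = 1.393097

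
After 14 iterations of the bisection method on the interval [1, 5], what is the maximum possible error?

Bisection error bound: |error| ≤ (b-a)/2^n
|error| ≤ (5 - 1)/2^14 = 4/2^14
|error| ≤ 0.0002441406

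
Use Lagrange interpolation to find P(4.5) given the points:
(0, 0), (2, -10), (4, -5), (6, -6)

Lagrange interpolation formula:
P(x) = Σ yᵢ × Lᵢ(x)
where Lᵢ(x) = Π_{j≠i} (x - xⱼ)/(xᵢ - xⱼ)

L_0(4.5) = (4.5 - 2)/(0 - 2) × (4.5 - 4)/(0 - 4) × (4.5 - 6)/(0 - 6) = 0.039062
L_1(4.5) = (4.5 - 0)/(2 - 0) × (4.5 - 4)/(2 - 4) × (4.5 - 6)/(2 - 6) = -0.210938
L_2(4.5) = (4.5 - 0)/(4 - 0) × (4.5 - 2)/(4 - 2) × (4.5 - 6)/(4 - 6) = 1.054688
L_3(4.5) = (4.5 - 0)/(6 - 0) × (4.5 - 2)/(6 - 2) × (4.5 - 4)/(6 - 4) = 0.117188

P(4.5) = 0×L_0(4.5) + (-10)×L_1(4.5) + (-5)×L_2(4.5) + (-6)×L_3(4.5)
P(4.5) = -3.867188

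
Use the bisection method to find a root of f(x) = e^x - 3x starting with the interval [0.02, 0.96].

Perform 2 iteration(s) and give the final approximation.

f(x) = e^x - 3x
Initial interval: [0.02, 0.96]

Iteration 1:
  c_1 = (0.020000 + 0.960000)/2 = 0.490000
  f(c_1) = f(0.490000) = 0.162316
  f(a) × f(c) ≥ 0, new interval: [0.490000, 0.960000]
Iteration 2:
  c_2 = (0.490000 + 0.960000)/2 = 0.725000
  f(c_2) = f(0.725000) = -0.110269
  f(a) × f(c) < 0, new interval: [0.490000, 0.725000]

After 2 iteration(s), the approximation is c_2 = 0.725000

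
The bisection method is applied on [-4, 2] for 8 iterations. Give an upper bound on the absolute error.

Bisection error bound: |error| ≤ (b-a)/2^n
|error| ≤ (2 - (-4))/2^8 = 6/2^8
|error| ≤ 0.0234375000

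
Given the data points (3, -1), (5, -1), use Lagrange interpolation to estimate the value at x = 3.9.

Lagrange interpolation formula:
P(x) = Σ yᵢ × Lᵢ(x)
where Lᵢ(x) = Π_{j≠i} (x - xⱼ)/(xᵢ - xⱼ)

L_0(3.9) = (3.9 - 5)/(3 - 5) = 0.550000
L_1(3.9) = (3.9 - 3)/(5 - 3) = 0.450000

P(3.9) = (-1)×L_0(3.9) + (-1)×L_1(3.9)
P(3.9) = -1.000000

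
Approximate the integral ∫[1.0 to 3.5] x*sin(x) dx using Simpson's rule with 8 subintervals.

f(x) = x*sin(x)
a = 1.0, b = 3.5, n = 8
h = (b - a)/n = 0.312500

Simpson's rule: (h/3)[f(x₀) + 4f(x₁) + 2f(x₂) + ... + f(xₙ)]

x_0 = 1.0000, f(x_0) = 0.841471, coefficient = 1
x_1 = 1.3125, f(x_1) = 1.268960, coefficient = 4
x_2 = 1.6250, f(x_2) = 1.622613, coefficient = 2
x_3 = 1.9375, f(x_3) = 1.808684, coefficient = 4
x_4 = 2.2500, f(x_4) = 1.750665, coefficient = 2
x_5 = 2.5625, f(x_5) = 1.402366, coefficient = 4
x_6 = 2.8750, f(x_6) = 0.757407, coefficient = 2
x_7 = 3.1875, f(x_7) = -0.146278, coefficient = 4
x_8 = 3.5000, f(x_8) = -1.227741, coefficient = 1

I ≈ (0.312500/3) × 25.210026 = 2.626044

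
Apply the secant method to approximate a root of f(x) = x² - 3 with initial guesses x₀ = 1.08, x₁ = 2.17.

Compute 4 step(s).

f(x) = x² - 3
x₀ = 1.08, x₁ = 2.17

Secant formula: x_{n+1} = x_n - f(x_n)(x_n - x_{n-1})/(f(x_n) - f(x_{n-1}))

Iteration 1:
  f(1.080000) = -1.833600
  f(2.170000) = 1.708900
  x_2 = 2.170000 - 1.708900×(2.170000 - 1.080000)/(1.708900 - (-1.833600))
       = 1.644185
Iteration 2:
  f(2.170000) = 1.708900
  f(1.644185) = -0.296657
  x_3 = 1.644185 - (-0.296657)×(1.644185 - 2.170000)/(-0.296657 - 1.708900)
       = 1.721962
Iteration 3:
  f(1.644185) = -0.296657
  f(1.721962) = -0.034847
  x_4 = 1.721962 - (-0.034847)×(1.721962 - 1.644185)/(-0.034847 - (-0.296657))
       = 1.732314
Iteration 4:
  f(1.721962) = -0.034847
  f(1.732314) = 0.000912
  x_5 = 1.732314 - 0.000912×(1.732314 - 1.721962)/(0.000912 - (-0.034847))
       = 1.732050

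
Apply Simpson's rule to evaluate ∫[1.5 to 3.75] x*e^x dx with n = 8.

f(x) = x*e^x
a = 1.5, b = 3.75, n = 8
h = (b - a)/n = 0.281250

Simpson's rule: (h/3)[f(x₀) + 4f(x₁) + 2f(x₂) + ... + f(xₙ)]

x_0 = 1.5000, f(x_0) = 6.722534, coefficient = 1
x_1 = 1.7812, f(x_1) = 10.575768, coefficient = 4
x_2 = 2.0625, f(x_2) = 16.222819, coefficient = 2
x_3 = 2.3438, f(x_3) = 24.422436, coefficient = 4
x_4 = 2.6250, f(x_4) = 36.237007, coefficient = 2
x_5 = 2.9062, f(x_5) = 53.149760, coefficient = 4
x_6 = 3.1875, f(x_6) = 77.226056, coefficient = 2
x_7 = 3.4688, f(x_7) = 111.335070, coefficient = 4
x_8 = 3.7500, f(x_8) = 159.454058, coefficient = 1

I ≈ (0.281250/3) × 1223.480490 = 114.701296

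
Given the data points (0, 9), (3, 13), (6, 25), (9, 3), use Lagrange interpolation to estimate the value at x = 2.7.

Lagrange interpolation formula:
P(x) = Σ yᵢ × Lᵢ(x)
where Lᵢ(x) = Π_{j≠i} (x - xⱼ)/(xᵢ - xⱼ)

L_0(2.7) = (2.7 - 3)/(0 - 3) × (2.7 - 6)/(0 - 6) × (2.7 - 9)/(0 - 9) = 0.038500
L_1(2.7) = (2.7 - 0)/(3 - 0) × (2.7 - 6)/(3 - 6) × (2.7 - 9)/(3 - 9) = 1.039500
L_2(2.7) = (2.7 - 0)/(6 - 0) × (2.7 - 3)/(6 - 3) × (2.7 - 9)/(6 - 9) = -0.094500
L_3(2.7) = (2.7 - 0)/(9 - 0) × (2.7 - 3)/(9 - 3) × (2.7 - 6)/(9 - 6) = 0.016500

P(2.7) = 9×L_0(2.7) + 13×L_1(2.7) + 25×L_2(2.7) + 3×L_3(2.7)
P(2.7) = 11.547000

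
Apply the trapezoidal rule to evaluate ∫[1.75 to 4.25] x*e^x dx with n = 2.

f(x) = x*e^x
a = 1.75, b = 4.25, n = 2
h = (b - a)/n = 1.250000

Trapezoidal rule: (h/2)[f(x₀) + 2f(x₁) + 2f(x₂) + ... + f(xₙ)]

x_0 = 1.7500, f(x_0) = 10.070555, coefficient = 1
x_1 = 3.0000, f(x_1) = 60.256611, coefficient = 2
x_2 = 4.2500, f(x_2) = 297.948002, coefficient = 1

I ≈ (1.250000/2) × 428.531779 = 267.832362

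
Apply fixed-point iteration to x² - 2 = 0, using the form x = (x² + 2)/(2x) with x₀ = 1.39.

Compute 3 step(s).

Equation: x² - 2 = 0
Fixed-point form: x = (x² + 2)/(2x)
x₀ = 1.39

x_1 = g(1.390000) = 1.414424
x_2 = g(1.414424) = 1.414214
x_3 = g(1.414214) = 1.414214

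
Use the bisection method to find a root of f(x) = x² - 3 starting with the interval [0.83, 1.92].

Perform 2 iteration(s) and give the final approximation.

f(x) = x² - 3
Initial interval: [0.83, 1.92]

Iteration 1:
  c_1 = (0.830000 + 1.920000)/2 = 1.375000
  f(c_1) = f(1.375000) = -1.109375
  f(a) × f(c) ≥ 0, new interval: [1.375000, 1.920000]
Iteration 2:
  c_2 = (1.375000 + 1.920000)/2 = 1.647500
  f(c_2) = f(1.647500) = -0.285744
  f(a) × f(c) ≥ 0, new interval: [1.647500, 1.920000]

After 2 iteration(s), the approximation is c_2 = 1.647500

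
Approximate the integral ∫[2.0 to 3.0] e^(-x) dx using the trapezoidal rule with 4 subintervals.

f(x) = e^(-x)
a = 2.0, b = 3.0, n = 4
h = (b - a)/n = 0.250000

Trapezoidal rule: (h/2)[f(x₀) + 2f(x₁) + 2f(x₂) + ... + f(xₙ)]

x_0 = 2.0000, f(x_0) = 0.135335, coefficient = 1
x_1 = 2.2500, f(x_1) = 0.105399, coefficient = 2
x_2 = 2.5000, f(x_2) = 0.082085, coefficient = 2
x_3 = 2.7500, f(x_3) = 0.063928, coefficient = 2
x_4 = 3.0000, f(x_4) = 0.049787, coefficient = 1

I ≈ (0.250000/2) × 0.687947 = 0.085993
Exact value: 0.085548
Error: 0.000445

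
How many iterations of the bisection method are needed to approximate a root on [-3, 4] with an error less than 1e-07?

We need (b-a)/2^n ≤ 1e-07
(4 - (-3))/2^n ≤ 1e-07
7/2^n ≤ 1e-07
2^n ≥ 70000000
n ≥ log₂(70000000) = 26.06
n ≥ 27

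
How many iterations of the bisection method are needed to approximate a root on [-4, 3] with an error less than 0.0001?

We need (b-a)/2^n ≤ 0.0001
(3 - (-4))/2^n ≤ 0.0001
7/2^n ≤ 0.0001
2^n ≥ 70000
n ≥ log₂(70000) = 16.10
n ≥ 17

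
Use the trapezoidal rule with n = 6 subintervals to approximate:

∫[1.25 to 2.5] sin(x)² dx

f(x) = sin(x)²
a = 1.25, b = 2.5, n = 6
h = (b - a)/n = 0.208333

Trapezoidal rule: (h/2)[f(x₀) + 2f(x₁) + 2f(x₂) + ... + f(xₙ)]

x_0 = 1.2500, f(x_0) = 0.900572, coefficient = 1
x_1 = 1.4583, f(x_1) = 0.987405, coefficient = 2
x_2 = 1.6667, f(x_2) = 0.990837, coefficient = 2
x_3 = 1.8750, f(x_3) = 0.910280, coefficient = 2
x_4 = 2.0833, f(x_4) = 0.759518, coefficient = 2
x_5 = 2.2917, f(x_5) = 0.564349, coefficient = 2
x_6 = 2.5000, f(x_6) = 0.358169, coefficient = 1

I ≈ (0.208333/2) × 9.683518 = 1.008700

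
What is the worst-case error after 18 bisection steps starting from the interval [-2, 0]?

Bisection error bound: |error| ≤ (b-a)/2^n
|error| ≤ (0 - (-2))/2^18 = 2/2^18
|error| ≤ 0.0000076294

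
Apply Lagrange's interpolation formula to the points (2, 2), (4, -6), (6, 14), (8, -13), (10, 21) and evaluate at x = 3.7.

Lagrange interpolation formula:
P(x) = Σ yᵢ × Lᵢ(x)
where Lᵢ(x) = Π_{j≠i} (x - xⱼ)/(xᵢ - xⱼ)

L_0(3.7) = (3.7 - 4)/(2 - 4) × (3.7 - 6)/(2 - 6) × (3.7 - 8)/(2 - 8) × (3.7 - 10)/(2 - 10) = 0.048677
L_1(3.7) = (3.7 - 2)/(4 - 2) × (3.7 - 6)/(4 - 6) × (3.7 - 8)/(4 - 8) × (3.7 - 10)/(4 - 10) = 1.103353
L_2(3.7) = (3.7 - 2)/(6 - 2) × (3.7 - 4)/(6 - 4) × (3.7 - 8)/(6 - 8) × (3.7 - 10)/(6 - 10) = -0.215873
L_3(3.7) = (3.7 - 2)/(8 - 2) × (3.7 - 4)/(8 - 4) × (3.7 - 6)/(8 - 6) × (3.7 - 10)/(8 - 10) = 0.076978
L_4(3.7) = (3.7 - 2)/(10 - 2) × (3.7 - 4)/(10 - 4) × (3.7 - 6)/(10 - 6) × (3.7 - 8)/(10 - 8) = -0.013135

P(3.7) = 2×L_0(3.7) + (-6)×L_1(3.7) + 14×L_2(3.7) + (-13)×L_3(3.7) + 21×L_4(3.7)
P(3.7) = -10.821546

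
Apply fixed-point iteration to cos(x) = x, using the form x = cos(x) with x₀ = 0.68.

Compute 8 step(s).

Equation: cos(x) = x
Fixed-point form: x = cos(x)
x₀ = 0.68

x_1 = g(0.680000) = 0.777573
x_2 = g(0.777573) = 0.712618
x_3 = g(0.712618) = 0.756652
x_4 = g(0.756652) = 0.727138
x_5 = g(0.727138) = 0.747080
x_6 = g(0.747080) = 0.733676
x_7 = g(0.733676) = 0.742718
x_8 = g(0.742718) = 0.736633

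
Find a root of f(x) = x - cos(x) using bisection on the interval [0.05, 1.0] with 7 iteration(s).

f(x) = x - cos(x)
Initial interval: [0.05, 1.0]

Iteration 1:
  c_1 = (0.050000 + 1.000000)/2 = 0.525000
  f(c_1) = f(0.525000) = -0.340324
  f(a) × f(c) ≥ 0, new interval: [0.525000, 1.000000]
Iteration 2:
  c_2 = (0.525000 + 1.000000)/2 = 0.762500
  f(c_2) = f(0.762500) = 0.039389
  f(a) × f(c) < 0, new interval: [0.525000, 0.762500]
Iteration 3:
  c_3 = (0.525000 + 0.762500)/2 = 0.643750
  f(c_3) = f(0.643750) = -0.156101
  f(a) × f(c) ≥ 0, new interval: [0.643750, 0.762500]
Iteration 4:
  c_4 = (0.643750 + 0.762500)/2 = 0.703125
  f(c_4) = f(0.703125) = -0.059700
  f(a) × f(c) ≥ 0, new interval: [0.703125, 0.762500]
Iteration 5:
  c_5 = (0.703125 + 0.762500)/2 = 0.732812
  f(c_5) = f(0.732812) = -0.010483
  f(a) × f(c) ≥ 0, new interval: [0.732812, 0.762500]
Iteration 6:
  c_6 = (0.732812 + 0.762500)/2 = 0.747656
  f(c_6) = f(0.747656) = 0.014372
  f(a) × f(c) < 0, new interval: [0.732812, 0.747656]
Iteration 7:
  c_7 = (0.732812 + 0.747656)/2 = 0.740234
  f(c_7) = f(0.740234) = 0.001924
  f(a) × f(c) < 0, new interval: [0.732812, 0.740234]

After 7 iteration(s), the approximation is c_7 = 0.740234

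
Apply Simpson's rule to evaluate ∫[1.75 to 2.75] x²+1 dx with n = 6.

f(x) = x²+1
a = 1.75, b = 2.75, n = 6
h = (b - a)/n = 0.166667

Simpson's rule: (h/3)[f(x₀) + 4f(x₁) + 2f(x₂) + ... + f(xₙ)]

x_0 = 1.7500, f(x_0) = 4.062500, coefficient = 1
x_1 = 1.9167, f(x_1) = 4.673611, coefficient = 4
x_2 = 2.0833, f(x_2) = 5.340278, coefficient = 2
x_3 = 2.2500, f(x_3) = 6.062500, coefficient = 4
x_4 = 2.4167, f(x_4) = 6.840278, coefficient = 2
x_5 = 2.5833, f(x_5) = 7.673611, coefficient = 4
x_6 = 2.7500, f(x_6) = 8.562500, coefficient = 1

I ≈ (0.166667/3) × 110.625000 = 6.145833
Exact value: 6.145833
Error: 0.000000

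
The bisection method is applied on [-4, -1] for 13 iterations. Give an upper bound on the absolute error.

Bisection error bound: |error| ≤ (b-a)/2^n
|error| ≤ (-1 - (-4))/2^13 = 3/2^13
|error| ≤ 0.0003662109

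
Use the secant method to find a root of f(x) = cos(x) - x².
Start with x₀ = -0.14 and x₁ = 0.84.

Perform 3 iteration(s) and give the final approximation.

f(x) = cos(x) - x²
x₀ = -0.14, x₁ = 0.84

Secant formula: x_{n+1} = x_n - f(x_n)(x_n - x_{n-1})/(f(x_n) - f(x_{n-1}))

Iteration 1:
  f(-0.140000) = 0.970616
  f(0.840000) = -0.038137
  x_2 = 0.840000 - (-0.038137)×(0.840000 - (-0.140000))/(-0.038137 - 0.970616)
       = 0.802950
Iteration 2:
  f(0.840000) = -0.038137
  f(0.802950) = 0.049859
  x_3 = 0.802950 - 0.049859×(0.802950 - 0.840000)/(0.049859 - (-0.038137))
       = 0.823943
Iteration 3:
  f(0.802950) = 0.049859
  f(0.823943) = 0.000452
  x_4 = 0.823943 - 0.000452×(0.823943 - 0.802950)/(0.000452 - 0.049859)
       = 0.824135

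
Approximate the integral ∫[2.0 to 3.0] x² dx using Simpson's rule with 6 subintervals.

f(x) = x²
a = 2.0, b = 3.0, n = 6
h = (b - a)/n = 0.166667

Simpson's rule: (h/3)[f(x₀) + 4f(x₁) + 2f(x₂) + ... + f(xₙ)]

x_0 = 2.0000, f(x_0) = 4.000000, coefficient = 1
x_1 = 2.1667, f(x_1) = 4.694444, coefficient = 4
x_2 = 2.3333, f(x_2) = 5.444444, coefficient = 2
x_3 = 2.5000, f(x_3) = 6.250000, coefficient = 4
x_4 = 2.6667, f(x_4) = 7.111111, coefficient = 2
x_5 = 2.8333, f(x_5) = 8.027778, coefficient = 4
x_6 = 3.0000, f(x_6) = 9.000000, coefficient = 1

I ≈ (0.166667/3) × 114.000000 = 6.333333
Exact value: 6.333333
Error: 0.000000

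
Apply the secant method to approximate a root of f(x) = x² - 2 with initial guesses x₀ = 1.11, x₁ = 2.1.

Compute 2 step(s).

f(x) = x² - 2
x₀ = 1.11, x₁ = 2.1

Secant formula: x_{n+1} = x_n - f(x_n)(x_n - x_{n-1})/(f(x_n) - f(x_{n-1}))

Iteration 1:
  f(1.110000) = -0.767900
  f(2.100000) = 2.410000
  x_2 = 2.100000 - 2.410000×(2.100000 - 1.110000)/(2.410000 - (-0.767900))
       = 1.349221
Iteration 2:
  f(2.100000) = 2.410000
  f(1.349221) = -0.179602
  x_3 = 1.349221 - (-0.179602)×(1.349221 - 2.100000)/(-0.179602 - 2.410000)
       = 1.401292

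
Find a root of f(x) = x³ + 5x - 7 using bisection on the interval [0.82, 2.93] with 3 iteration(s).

f(x) = x³ + 5x - 7
Initial interval: [0.82, 2.93]

Iteration 1:
  c_1 = (0.820000 + 2.930000)/2 = 1.875000
  f(c_1) = f(1.875000) = 8.966797
  f(a) × f(c) < 0, new interval: [0.820000, 1.875000]
Iteration 2:
  c_2 = (0.820000 + 1.875000)/2 = 1.347500
  f(c_2) = f(1.347500) = 2.184232
  f(a) × f(c) < 0, new interval: [0.820000, 1.347500]
Iteration 3:
  c_3 = (0.820000 + 1.347500)/2 = 1.083750
  f(c_3) = f(1.083750) = -0.308370
  f(a) × f(c) ≥ 0, new interval: [1.083750, 1.347500]

After 3 iteration(s), the approximation is c_3 = 1.083750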